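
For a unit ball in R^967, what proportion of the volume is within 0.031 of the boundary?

Shell fraction = 1 - (1-0.031)^967 ≈ 1 - 5.958e-14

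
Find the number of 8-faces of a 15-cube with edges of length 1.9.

f_8(15-cube) = (15 choose 8) · 2^7 = 823680.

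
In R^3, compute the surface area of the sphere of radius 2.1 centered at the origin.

The surface area of an n-ball is 2π^(n/2) r^(n-1) / Γ(n/2). For n=3, r=2.1: 4πr² = 4π·(2.1)² ≈ 55.4177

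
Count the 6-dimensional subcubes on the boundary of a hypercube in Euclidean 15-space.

Choose 6 of 15 axes to span the face (C(15,6) = 5005 ways), then fix each of the remaining 9 coordinates at one of its two extreme values (2^9 = 512 ways): 5005·512 = 2562560.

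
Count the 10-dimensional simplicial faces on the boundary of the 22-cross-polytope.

An n-cross-polytope has 2^(k+1)·C(n,k+1) k-faces. Here 2^11·C(22,11) = 2048·705432 = 1444724736.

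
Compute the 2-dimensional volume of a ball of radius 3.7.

Volume = π^{2/2}·(3.7)^2/Γ(2) ≈ 43.0084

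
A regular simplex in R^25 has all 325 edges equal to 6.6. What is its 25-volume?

V_25 = √(26) · 6.6^25 / (25! · 2^(25/2)) ≈ 1.74809e-08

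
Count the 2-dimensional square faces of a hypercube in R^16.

Number of 2-faces = C(16,2) · 2^(16-2) = 120 · 16384 = 1966080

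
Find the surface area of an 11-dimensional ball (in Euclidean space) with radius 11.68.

S_11(11.68) = 2·π^(11/2)·(11.68)^10 / Γ(11/2) ≈ 9.79323e+11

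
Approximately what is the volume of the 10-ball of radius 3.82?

Volume = π^{10/2}·(3.82)^10/Γ(6) ≈ 1.68734e+06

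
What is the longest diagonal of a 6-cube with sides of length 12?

d = √(12² + 12² + ... + 12²) [6 terms] = √(6·12²) = 12√6 ≈ 29.3939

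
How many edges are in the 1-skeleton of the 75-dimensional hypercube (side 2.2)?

An n-cube has n·2^(n-1) edges. With n = 75: 75·18889465931478580854784 = 1416709944860893564108800.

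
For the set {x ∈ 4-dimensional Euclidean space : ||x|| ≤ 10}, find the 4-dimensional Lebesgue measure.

V = 5000·π^2 ≈ 49348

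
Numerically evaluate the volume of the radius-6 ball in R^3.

V = 288·π ≈ 904.779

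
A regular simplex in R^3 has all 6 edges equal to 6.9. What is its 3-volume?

Volume = (√2/12) · 6.9³ = 38.7152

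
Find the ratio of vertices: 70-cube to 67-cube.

The 70-cube has 2^70 = 1180591620717411303424 vertices. The 67-cube has 2^67 = 147573952589676412928 vertices. Ratio: 1180591620717411303424/147573952589676412928 = 8.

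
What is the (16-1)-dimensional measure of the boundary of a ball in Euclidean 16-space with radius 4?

S_16(4) = 2·π^(16/2)·(4)^15 / Γ(16/2) = 134217728·π^8/315 ≈ 4.04295e+09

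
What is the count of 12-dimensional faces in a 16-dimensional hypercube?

An n-cube has C(n,k)·2^(n-k) k-faces. Here C(16,12)·2^4 = 1820·16 = 29120.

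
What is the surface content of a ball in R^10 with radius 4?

The surface area of an n-ball is 2π^(n/2) r^(n-1) / Γ(n/2). For n=10, r=4: 65536·π^5/3 ≈ 6.6851e+06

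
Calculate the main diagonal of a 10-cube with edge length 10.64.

d = √(10.64² + 10.64² + ... + 10.64²) [10 terms] = √(10·10.64²) = 10.64√10 ≈ 33.6466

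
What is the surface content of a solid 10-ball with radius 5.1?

|∂B_10(5.1)| ≈ 5.9525e+07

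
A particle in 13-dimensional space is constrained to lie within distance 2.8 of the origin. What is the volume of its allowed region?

V_13(2.8) = π^(13/2) · (2.8)^13 / Γ(13/2 + 1) ≈ 592101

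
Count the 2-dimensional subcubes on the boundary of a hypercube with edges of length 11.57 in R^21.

An n-cube has C(n,k)·2^(n-k) k-faces. Here C(21,2)·2^19 = 210·524288 = 110100480.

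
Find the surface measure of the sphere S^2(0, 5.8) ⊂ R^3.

S_3(5.8) = 2·π^(3/2)·(5.8)^2 / Γ(3/2) = 4πr² = 4π·(5.8)² ≈ 422.733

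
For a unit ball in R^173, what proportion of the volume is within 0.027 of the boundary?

1 - (1-0.027)^173 ≈ 0.991219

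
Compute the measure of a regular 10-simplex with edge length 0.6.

For a regular n-simplex with edge a, V = (a^n / n!)·√((n+1)/2^n). With a=0.6, n=10: V ≈ 1.72701e-10.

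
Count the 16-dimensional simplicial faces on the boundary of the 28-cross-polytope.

Each 16-face is the convex hull of 17 vertices, one chosen as ±e_i from each of 17 distinct axes: 2^17·C(28,17) = 2814663720960.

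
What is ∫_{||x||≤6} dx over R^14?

Volume = π^{14/2}·(6)^14/Γ(8) = 544195584·π^7/35 ≈ 4.69609e+10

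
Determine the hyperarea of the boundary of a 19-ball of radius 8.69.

S = n·V_n(r)/r = 19·V_19(8.69)/8.69 (volume-to-surface relation), giving 7.07452e+16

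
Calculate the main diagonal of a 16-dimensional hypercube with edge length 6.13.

||(6.13,6.13,...,6.13)|| = √(16)·6.13 = 24.52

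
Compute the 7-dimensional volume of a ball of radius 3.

V_7(3) = π^(7/2) · (3)^7 / Γ(7/2 + 1) = 11664·π^3/35 ≈ 10333.1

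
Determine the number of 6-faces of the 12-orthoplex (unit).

Each 6-face is the convex hull of 7 vertices, one chosen as ±e_i from each of 7 distinct axes: 2^7·C(12,7) = 101376.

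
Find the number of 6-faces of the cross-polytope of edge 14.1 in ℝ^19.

Number of 6-faces = 2^(6+1) · C(19,6+1) = 128 · 50388 = 6449664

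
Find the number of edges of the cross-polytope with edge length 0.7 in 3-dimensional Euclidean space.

Each 1-face is the convex hull of 2 vertices, one chosen as ±e_i from each of 2 distinct axes: 2^2·C(3,2) = 12.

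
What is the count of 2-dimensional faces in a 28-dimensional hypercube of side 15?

f_2(28-cube) = (28 choose 2) · 2^26 = 25367150592.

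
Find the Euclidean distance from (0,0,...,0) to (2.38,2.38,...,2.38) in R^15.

The space diagonal of an n-cube of side s is s√n. Here 2.38·√15 ≈ 9.2177.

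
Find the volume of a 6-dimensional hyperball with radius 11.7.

V_6(11.7) = π^(6/2) · (11.7)^6 / Γ(6/2 + 1) ≈ 1.3256e+07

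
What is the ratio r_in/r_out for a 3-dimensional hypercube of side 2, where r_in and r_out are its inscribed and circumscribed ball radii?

Ratio = (s/2)/(s√3/2) = 3^(-1/2) ≈ 0.57735.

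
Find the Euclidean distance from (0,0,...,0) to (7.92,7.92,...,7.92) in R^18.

Diagonal = √18 · 7.92 ≈ 33.6017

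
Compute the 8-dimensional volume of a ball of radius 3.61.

V_8(3.61) = π^(8/2) · (3.61)^8 / Γ(8/2 + 1) ≈ 117070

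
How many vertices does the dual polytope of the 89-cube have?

The vertices are ±e_1, ..., ±e_89, so there are 2·89 = 178.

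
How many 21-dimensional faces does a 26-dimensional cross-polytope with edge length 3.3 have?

Number of 21-faces = 2^(21+1) · C(26,21+1) = 4194304 · 14950 = 62704844800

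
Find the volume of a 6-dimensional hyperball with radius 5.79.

The n-ball volume is π^(n/2)·r^n/Γ(n/2+1). With n=6, r=5.79: V ≈ 194702.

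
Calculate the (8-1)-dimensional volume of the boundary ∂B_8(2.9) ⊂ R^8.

|∂B_8(2.9)| ≈ 56009.8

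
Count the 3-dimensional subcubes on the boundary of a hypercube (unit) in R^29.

Number of 3-faces = C(29,3) · 2^(29-3) = 3654 · 67108864 = 245215789056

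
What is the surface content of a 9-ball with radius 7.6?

S_9(7.6) = 2·π^(9/2)·(7.6)^8 / Γ(9/2) ≈ 3.30422e+08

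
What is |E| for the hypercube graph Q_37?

The 37-cube has n·2^(n-1) = 37·2^36 = 37·68719476736 = 2542620639232 edges.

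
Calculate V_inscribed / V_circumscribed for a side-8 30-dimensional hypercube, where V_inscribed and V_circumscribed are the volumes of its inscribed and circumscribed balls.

The radii are 8/2 and 8√30/2, so the volume ratio is (1/√30)^30 = 30^{-30/2} ≈ 6.96917e-23.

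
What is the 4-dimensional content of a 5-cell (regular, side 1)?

For a regular n-simplex with edge a, V = (a^n / n!)·√((n+1)/2^n). With a=1, n=4: V ≈ 0.0232924.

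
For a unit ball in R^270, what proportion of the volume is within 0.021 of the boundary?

V(inner)/V(outer) = ((1-0.021)/1)^270 ≈ 0.003246, so the shell fraction is 0.996754.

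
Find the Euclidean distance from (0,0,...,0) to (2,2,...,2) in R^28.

Diagonal = √28 · 2 ≈ 10.583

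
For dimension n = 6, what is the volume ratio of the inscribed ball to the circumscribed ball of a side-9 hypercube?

The radii are 9/2 and 9√6/2, so the volume ratio is (1/√6)^6 = 6^{-6/2} ≈ 0.00462963.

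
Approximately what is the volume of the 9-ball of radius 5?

The n-ball volume is π^(n/2)·r^n/Γ(n/2+1). With n=9, r=5: V = 12500000·π^4/189 ≈ 6.4424e+06.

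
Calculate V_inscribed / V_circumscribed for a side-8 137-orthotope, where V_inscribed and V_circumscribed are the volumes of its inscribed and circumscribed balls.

V_in/V_out = n^(-n/2) = 137^(-137/2) ≈ 4.31163e-147.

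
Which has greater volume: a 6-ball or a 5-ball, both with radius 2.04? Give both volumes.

V_6(2.04) ≈ 372.46. V_5(2.04) ≈ 185.973. The 6-ball is larger.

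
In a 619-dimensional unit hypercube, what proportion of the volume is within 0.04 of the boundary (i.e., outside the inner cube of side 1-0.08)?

Shell fraction = 1 - (1-0.08)^619 ≈ 1 - 3.843e-23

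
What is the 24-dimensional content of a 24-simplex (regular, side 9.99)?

For a regular n-simplex with edge a, V = (a^n / n!)·√((n+1)/2^n). With a=9.99, n=24: V ≈ 0.00192077.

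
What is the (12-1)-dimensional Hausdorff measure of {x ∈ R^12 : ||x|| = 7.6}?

|∂B_12(7.6)| ≈ 7.82884e+10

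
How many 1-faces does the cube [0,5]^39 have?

An n-cube has n·2^(n-1) edges. With n = 39: 39·274877906944 = 10720238370816.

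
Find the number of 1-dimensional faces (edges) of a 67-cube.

Number of 1-faces = C(67,1)·2^(67-1) = 67·73786976294838206464 = 4943727411754159833088.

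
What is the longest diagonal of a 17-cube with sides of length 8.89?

Diagonal = √17 · 8.89 ≈ 36.6544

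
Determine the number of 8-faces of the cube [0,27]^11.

Choose 8 of 11 axes to span the face (C(11,8) = 165 ways), then fix each of the remaining 3 coordinates at one of its two extreme values (2^3 = 8 ways): 165·8 = 1320.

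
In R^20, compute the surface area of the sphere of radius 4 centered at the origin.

The surface area of an n-ball is 2π^(n/2) r^(n-1) / Γ(n/2). For n=20, r=4: 4294967296·π^10/2835 ≈ 1.41875e+11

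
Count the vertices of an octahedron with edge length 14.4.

The vertices are ±e_1, ..., ±e_3, so there are 2·3 = 6.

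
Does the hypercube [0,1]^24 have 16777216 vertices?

True. The 24-cube has 2^24 = 16777216 vertices.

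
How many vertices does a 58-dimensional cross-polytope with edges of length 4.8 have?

The vertices are ±e_1, ..., ±e_58, so there are 2·58 = 116.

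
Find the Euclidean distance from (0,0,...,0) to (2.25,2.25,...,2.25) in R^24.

d = √(2.25² + 2.25² + ... + 2.25²) [24 terms] = √(24·2.25²) = 2.25√24 ≈ 11.0227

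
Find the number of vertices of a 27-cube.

An n-cube has 2^n vertices; for n = 27 that is 2^27 = 134217728.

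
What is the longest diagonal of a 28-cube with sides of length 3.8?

||(3.8,3.8,...,3.8)|| = √(28)·3.8 ≈ 20.1077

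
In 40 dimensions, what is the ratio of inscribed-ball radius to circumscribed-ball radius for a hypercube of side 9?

r_in = 9/2 (half the side); r_out = 9√40/2 (half the diagonal). Ratio = 1/√40 ≈ 0.158114.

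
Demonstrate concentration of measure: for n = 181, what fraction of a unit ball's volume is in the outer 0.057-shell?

1 - (1-0.057)^181 ≈ 0.999976 ≈ 99.997564%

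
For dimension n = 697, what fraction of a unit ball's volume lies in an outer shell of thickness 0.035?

1 - (1-0.035)^697 ≈ 1 - 1.643e-11 ≈ (100 - 1.64e-09)%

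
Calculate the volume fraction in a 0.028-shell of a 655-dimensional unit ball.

1 - (1-0.028)^655 ≈ 0.9999999917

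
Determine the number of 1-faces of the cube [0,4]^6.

f_1(6-cube) = (6 choose 1) · 2^5 = 192.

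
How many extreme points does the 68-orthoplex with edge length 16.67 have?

Number of vertices = 2n = 136.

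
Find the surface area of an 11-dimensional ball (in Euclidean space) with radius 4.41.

The surface area of an n-ball is 2π^(n/2) r^(n-1) / Γ(n/2). For n=11, r=4.41: 5.76612e+07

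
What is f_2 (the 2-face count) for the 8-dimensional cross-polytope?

Number of 2-faces = 2^(2+1) · C(8,2+1) = 8 · 56 = 448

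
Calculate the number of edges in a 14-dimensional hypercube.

Each of the 2^14 = 16384 vertices has degree 14; total edges = 14·2^14/2 = 114688.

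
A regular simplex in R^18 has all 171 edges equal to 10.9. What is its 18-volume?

V_18 = √(19) · 10.9^18 / (18! · 2^(18/2)) ≈ 6.27253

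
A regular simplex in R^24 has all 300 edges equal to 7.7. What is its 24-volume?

For a regular n-simplex with edge a, V = (a^n / n!)·√((n+1)/2^n). With a=7.7, n=24: V ≈ 3.71263e-06.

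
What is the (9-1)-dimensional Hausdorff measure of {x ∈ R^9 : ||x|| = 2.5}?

The surface area of an n-ball is 2π^(n/2) r^(n-1) / Γ(n/2). For n=9, r=2.5: 78125·π^4/168 ≈ 45298.1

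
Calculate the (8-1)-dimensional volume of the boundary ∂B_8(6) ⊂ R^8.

The surface area of an n-ball is 2π^(n/2) r^(n-1) / Γ(n/2). For n=8, r=6: 93312·π^4 ≈ 9.08944e+06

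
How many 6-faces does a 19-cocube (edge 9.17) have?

Each 6-face is the convex hull of 7 vertices, one chosen as ±e_i from each of 7 distinct axes: 2^7·C(19,7) = 6449664.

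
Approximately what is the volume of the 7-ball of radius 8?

V = 33554432·π^3/105 ≈ 9.90855e+06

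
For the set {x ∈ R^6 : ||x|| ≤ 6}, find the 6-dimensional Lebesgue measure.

V = 7776·π^3 ≈ 241105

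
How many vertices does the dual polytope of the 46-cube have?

The vertices are ±e_1, ..., ±e_46, so there are 2·46 = 92.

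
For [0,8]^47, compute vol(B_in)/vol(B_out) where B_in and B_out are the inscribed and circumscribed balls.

V_in/V_out = n^(-n/2) = 47^(-47/2) ≈ 5.07809e-40.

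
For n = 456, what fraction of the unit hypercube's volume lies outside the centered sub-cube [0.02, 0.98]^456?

Shell fraction = 1 - (1-0.04)^456 ≈ 0.9999999918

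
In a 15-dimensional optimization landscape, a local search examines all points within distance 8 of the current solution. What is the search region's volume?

V = 9007199254740992·π^7/2027025 ≈ 1.34208e+13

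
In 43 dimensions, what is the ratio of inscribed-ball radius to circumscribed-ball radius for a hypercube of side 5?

r_in / r_out = (5/2) / (5√43/2) = 1/√43 ≈ 0.152499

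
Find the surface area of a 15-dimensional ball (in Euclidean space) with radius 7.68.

S_15(7.68) = 2·π^(15/2)·(7.68)^14 / Γ(15/2) ≈ 1.42095e+13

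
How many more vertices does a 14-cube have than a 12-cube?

The 14-cube has 2^14 = 16384 vertices. The 12-cube has 2^12 = 4096 vertices. Difference: 16384 - 4096 = 12288.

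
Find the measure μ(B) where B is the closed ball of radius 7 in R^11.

V = 18078415936·π^5/1485 ≈ 3.72549e+09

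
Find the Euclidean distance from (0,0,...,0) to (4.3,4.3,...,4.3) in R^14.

The space diagonal of an n-cube of side s is s√n. Here 4.3·√14 ≈ 16.0891.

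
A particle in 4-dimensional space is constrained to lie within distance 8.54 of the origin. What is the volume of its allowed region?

V_4(8.54) = π^(4/2) · (8.54)^4 / Γ(4/2 + 1) ≈ 26248.3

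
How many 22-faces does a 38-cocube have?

Each 22-face is the convex hull of 23 vertices, one chosen as ±e_i from each of 23 distinct axes: 2^23·C(38,23) = 129782558207508480.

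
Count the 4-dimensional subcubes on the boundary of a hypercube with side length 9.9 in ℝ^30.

Number of 4-faces = C(30,4) · 2^(30-4) = 27405 · 67108864 = 1839118417920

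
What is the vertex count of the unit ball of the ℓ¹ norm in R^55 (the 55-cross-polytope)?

The 55-dimensional cross-polytope has 2n = 2·55 = 110 vertices.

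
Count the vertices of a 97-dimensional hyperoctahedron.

Number of vertices = 2n = 194.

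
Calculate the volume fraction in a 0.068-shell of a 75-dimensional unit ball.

1 - (1-0.068)^75 ≈ 0.994916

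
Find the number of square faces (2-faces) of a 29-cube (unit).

Choose 2 of 29 axes to span the face (C(29,2) = 406 ways), then fix each of the remaining 27 coordinates at one of its two extreme values (2^27 = 134217728 ways): 406·134217728 = 54492397568.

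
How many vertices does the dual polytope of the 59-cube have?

Number of vertices = 2n = 118.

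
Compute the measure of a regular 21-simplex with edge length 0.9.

Volume = 0.9^21 · √(22/2^21) / 21! ≈ 6.93658e-24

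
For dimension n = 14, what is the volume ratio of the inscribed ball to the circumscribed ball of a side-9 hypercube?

Volume scales as r^n, and r_in/r_out = 1/√14, giving (1/√14)^14 ≈ 9.48645e-09.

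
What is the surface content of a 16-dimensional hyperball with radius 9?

S_16(9) = 2·π^(16/2)·(9)^15 / Γ(16/2) = 22876792454961·π^8/280 ≈ 7.7524e+14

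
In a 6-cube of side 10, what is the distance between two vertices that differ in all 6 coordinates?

d = √(10² + 10² + ... + 10²) [6 terms] = √(6·10²) = 10√6 ≈ 24.4949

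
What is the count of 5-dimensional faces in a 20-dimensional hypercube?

Number of 5-faces = C(20,5) · 2^(20-5) = 15504 · 32768 = 508035072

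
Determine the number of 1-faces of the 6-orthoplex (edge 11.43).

f_1(6-orthoplex) = 2^2 · (6 choose 2) = 60.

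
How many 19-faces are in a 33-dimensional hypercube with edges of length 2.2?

Choose 19 of 33 axes to span the face (C(33,19) = 818809200 ways), then fix each of the remaining 14 coordinates at one of its two extreme values (2^14 = 16384 ways): 818809200·16384 = 13415369932800.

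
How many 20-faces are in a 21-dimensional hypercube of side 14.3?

Number of 20-faces = C(21,20) · 2^(21-20) = 21 · 2 = 42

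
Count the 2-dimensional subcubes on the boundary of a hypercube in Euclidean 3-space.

f_2(3-cube) = (3 choose 2) · 2^1 = 6.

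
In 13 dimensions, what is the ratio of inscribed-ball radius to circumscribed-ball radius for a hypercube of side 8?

Ratio = (s/2)/(s√13/2) = 13^(-1/2) ≈ 0.27735.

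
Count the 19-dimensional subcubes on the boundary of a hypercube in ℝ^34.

An n-cube has C(n,k)·2^(n-k) k-faces. Here C(34,19)·2^15 = 1855967520·32768 = 60816343695360.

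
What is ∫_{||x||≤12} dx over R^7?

V_7(12) = π^(7/2) · (12)^7 / Γ(7/2 + 1) = 191102976·π^3/35 ≈ 1.69297e+08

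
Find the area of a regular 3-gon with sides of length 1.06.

Area = (√3/4) · 1.06² = 0.486533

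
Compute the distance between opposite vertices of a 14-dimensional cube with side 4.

||(4,4,...,4)|| = √(14)·4 ≈ 14.9666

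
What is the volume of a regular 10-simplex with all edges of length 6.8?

For a regular n-simplex with edge a, V = (a^n / n!)·√((n+1)/2^n). With a=6.8, n=10: V ≈ 6.03771.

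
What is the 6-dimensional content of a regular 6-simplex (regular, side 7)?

V = (7^6 / 6!) · √((6+1) / 2^6) ≈ 54.0399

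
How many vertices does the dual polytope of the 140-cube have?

The vertices are ±e_1, ..., ±e_140, so there are 2·140 = 280.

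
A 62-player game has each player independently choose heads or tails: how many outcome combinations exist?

The 62-cube has 2^62 = 4611686018427387904 vertices.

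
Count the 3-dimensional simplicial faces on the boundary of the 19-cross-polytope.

Number of 3-faces = 2^(3+1) · C(19,3+1) = 16 · 3876 = 62016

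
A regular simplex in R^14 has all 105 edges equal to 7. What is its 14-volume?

For a regular n-simplex with edge a, V = (a^n / n!)·√((n+1)/2^n). With a=7, n=14: V ≈ 0.235396.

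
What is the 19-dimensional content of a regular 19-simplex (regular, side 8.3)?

For a regular n-simplex with edge a, V = (a^n / n!)·√((n+1)/2^n). With a=8.3, n=19: V ≈ 0.0147272.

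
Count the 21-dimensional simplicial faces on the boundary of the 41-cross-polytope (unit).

Each 21-face is the convex hull of 22 vertices, one chosen as ±e_i from each of 22 distinct axes: 2^22·C(41,22) = 1026189616270540800.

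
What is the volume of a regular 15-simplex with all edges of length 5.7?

V_15 = √(16) · 5.7^15 / (15! · 2^(15/2)) ≈ 0.00368094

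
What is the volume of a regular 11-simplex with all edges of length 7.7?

V_11 = √(12) · 7.7^11 / (11! · 2^(11/2)) ≈ 10.8185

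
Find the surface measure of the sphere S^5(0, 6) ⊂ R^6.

S_6(6) = 2·π^(6/2)·(6)^5 / Γ(6/2) = 7776·π^3 ≈ 241105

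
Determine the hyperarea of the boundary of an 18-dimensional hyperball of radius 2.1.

|∂B_18(2.1)| ≈ 444208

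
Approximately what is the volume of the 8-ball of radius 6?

V_8(6) = π^(8/2) · (6)^8 / Γ(8/2 + 1) = 69984·π^4 ≈ 6.81708e+06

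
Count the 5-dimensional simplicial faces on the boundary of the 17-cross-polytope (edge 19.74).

Number of 5-faces = 2^(5+1) · C(17,5+1) = 64 · 12376 = 792064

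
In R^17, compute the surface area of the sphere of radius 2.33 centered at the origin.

The surface area of an n-ball is 2π^(n/2) r^(n-1) / Γ(n/2). For n=17, r=2.33: 1.80844e+06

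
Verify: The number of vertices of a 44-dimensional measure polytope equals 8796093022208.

False. The 44-cube has 2^44 = 17592186044416 vertices.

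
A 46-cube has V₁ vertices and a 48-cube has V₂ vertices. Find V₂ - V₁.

V₁ = 2^46 = 70368744177664. V₂ = 2^48 = 281474976710656. V₂ - V₁ = 211106232532992.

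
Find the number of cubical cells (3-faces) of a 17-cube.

Number of 3-faces = C(17,3) · 2^(17-3) = 680 · 16384 = 11141120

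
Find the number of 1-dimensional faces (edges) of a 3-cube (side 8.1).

Each of the 2^3 = 8 vertices has degree 3; total edges = 3·2^3/2 = 12.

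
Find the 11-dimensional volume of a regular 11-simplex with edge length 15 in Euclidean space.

V = (15^11 / 11!) · √((11+1) / 2^11) ≈ 16587.2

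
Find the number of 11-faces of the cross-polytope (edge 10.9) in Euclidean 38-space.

f_11(38-orthoplex) = 2^12 · (38 choose 12) = 11089818206208.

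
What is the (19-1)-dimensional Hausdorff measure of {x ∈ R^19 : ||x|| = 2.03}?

The surface area of an n-ball is 2π^(n/2) r^(n-1) / Γ(n/2). For n=19, r=2.03: 303577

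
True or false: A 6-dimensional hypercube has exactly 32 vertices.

False. The 6-cube has 2^6 = 64 vertices.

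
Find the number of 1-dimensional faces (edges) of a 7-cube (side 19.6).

The 7-cube has n·2^(n-1) = 7·2^6 = 7·64 = 448 edges.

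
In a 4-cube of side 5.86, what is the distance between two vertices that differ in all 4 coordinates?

Diagonal = √4 · 5.86 = 11.72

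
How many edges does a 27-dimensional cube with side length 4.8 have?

Number of 1-faces = C(27,1)·2^(27-1) = 27·67108864 = 1811939328.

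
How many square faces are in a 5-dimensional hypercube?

An n-cube has C(n,k)·2^(n-k) k-faces. Here C(5,2)·2^3 = 10·8 = 80.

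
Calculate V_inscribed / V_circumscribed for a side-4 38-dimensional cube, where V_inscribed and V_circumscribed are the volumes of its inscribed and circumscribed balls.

V_in / V_out = (r_in/r_out)^38 = (1/√38)^38 = 38^(-38/2) ≈ 9.64077e-31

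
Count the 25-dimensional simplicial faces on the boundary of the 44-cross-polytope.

Each 25-face is the convex hull of 26 vertices, one chosen as ±e_i from each of 26 distinct axes: 2^26·C(44,26) = 69090635526382288896.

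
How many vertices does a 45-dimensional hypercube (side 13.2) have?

Number of vertices = 2^45 = 35184372088832.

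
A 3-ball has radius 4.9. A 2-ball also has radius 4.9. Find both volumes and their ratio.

V_3(4.9) ≈ 492.807. V_2(4.9) ≈ 75.4296. Ratio V_3/V_2 ≈ 6.533.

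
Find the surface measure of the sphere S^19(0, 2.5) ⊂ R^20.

S_20(2.5) = 2·π^(20/2)·(2.5)^19 / Γ(20/2) = 3814697265625·π^10/19025362944 ≈ 1.8777e+07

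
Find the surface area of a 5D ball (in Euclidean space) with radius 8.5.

S_5(8.5) = 2·π^(5/2)·(8.5)^4 / Γ(5/2) = 83521·π^2/6 ≈ 137387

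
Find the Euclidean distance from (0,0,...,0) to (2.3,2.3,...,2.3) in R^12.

The space diagonal of an n-cube of side s is s√n. Here 2.3·√12 ≈ 7.96743.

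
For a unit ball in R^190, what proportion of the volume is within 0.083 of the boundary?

Shell fraction = 1 - (1-0.083)^190 ≈ 0.9999999292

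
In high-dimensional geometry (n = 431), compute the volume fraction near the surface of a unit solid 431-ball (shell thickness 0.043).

1 - (1-0.043)^431 ≈ 0.9999999941 ≈ 99.999999%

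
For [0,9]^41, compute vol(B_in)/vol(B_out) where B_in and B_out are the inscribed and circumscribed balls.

The radii are 9/2 and 9√41/2, so the volume ratio is (1/√41)^41 = 41^{-41/2} ≈ 8.66824e-34.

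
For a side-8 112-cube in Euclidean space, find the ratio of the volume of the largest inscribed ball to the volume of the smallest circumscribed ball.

V_in/V_out = n^(-n/2) = 112^(-112/2) ≈ 1.75304e-115.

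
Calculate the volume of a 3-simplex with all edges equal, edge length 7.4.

Volume = (√2/12) · 7.4³ = 47.7561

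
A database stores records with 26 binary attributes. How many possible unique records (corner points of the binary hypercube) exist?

Each vertex is a binary string of length 26, so there are 2^26 = 67108864.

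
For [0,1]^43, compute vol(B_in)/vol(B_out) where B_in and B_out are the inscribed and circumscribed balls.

V_in/V_out = n^(-n/2) = 43^(-43/2) ≈ 7.59326e-36.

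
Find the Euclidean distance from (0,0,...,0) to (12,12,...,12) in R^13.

Diagonal = √13 · 12 ≈ 43.2666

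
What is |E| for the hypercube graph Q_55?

An n-cube has n·2^(n-1) edges. With n = 55: 55·18014398509481984 = 990791918021509120.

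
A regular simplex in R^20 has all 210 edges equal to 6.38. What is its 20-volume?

For a regular n-simplex with edge a, V = (a^n / n!)·√((n+1)/2^n). With a=6.38, n=20: V ≈ 2.29667e-05.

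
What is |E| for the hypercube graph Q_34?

The 34-cube has n·2^(n-1) = 34·2^33 = 34·8589934592 = 292057776128 edges.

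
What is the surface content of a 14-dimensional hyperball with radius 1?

|∂B_14(1)| = π^7/360 ≈ 8.3897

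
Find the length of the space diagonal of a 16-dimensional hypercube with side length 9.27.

d = √(9.27² + 9.27² + ... + 9.27²) [16 terms] = √(16·9.27²) = 9.27√16 = 37.08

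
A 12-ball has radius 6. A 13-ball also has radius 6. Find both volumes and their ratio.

V_12(6) ≈ 2.90658e+09. V_13(6) ≈ 1.18934e+10. Ratio V_12/V_13 ≈ 0.2444.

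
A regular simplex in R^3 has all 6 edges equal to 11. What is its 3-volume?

Volume = (√2/12) · 11³ = 156.86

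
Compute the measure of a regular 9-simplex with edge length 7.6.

V = (7.6^9 / 9!) · √((9+1) / 2^9) ≈ 32.578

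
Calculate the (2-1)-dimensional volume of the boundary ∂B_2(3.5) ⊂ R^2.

S_2(3.5) = 2·π^(2/2)·(3.5)^1 / Γ(2/2) = 2πr = 2π·3.5 ≈ 21.9911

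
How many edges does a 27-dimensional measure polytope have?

An n-cube has n·2^(n-1) edges. With n = 27: 27·67108864 = 1811939328.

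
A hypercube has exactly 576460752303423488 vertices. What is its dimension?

Since 2^n = 576460752303423488, we have n = 59.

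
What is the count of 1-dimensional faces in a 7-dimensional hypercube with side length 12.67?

Choose 1 of 7 axes to span the face (C(7,1) = 7 ways), then fix each of the remaining 6 coordinates at one of its two extreme values (2^6 = 64 ways): 7·64 = 448.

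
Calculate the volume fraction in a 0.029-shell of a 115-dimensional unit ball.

V(inner)/V(outer) = ((1-0.029)/1)^115 ≈ 0.0339, so the shell fraction is 0.966099.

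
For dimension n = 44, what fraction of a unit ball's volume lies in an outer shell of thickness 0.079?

1 - (1-0.079)^44 ≈ 0.973244 ≈ 97.32%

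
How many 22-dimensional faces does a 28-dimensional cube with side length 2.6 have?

Number of 22-faces = C(28,22) · 2^(28-22) = 376740 · 64 = 24111360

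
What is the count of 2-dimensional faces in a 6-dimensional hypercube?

f_2(6-cube) = (6 choose 2) · 2^4 = 240.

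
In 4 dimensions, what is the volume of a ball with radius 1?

Volume = π^{4/2}·(1)^4/Γ(3) = π^2/2 ≈ 4.9348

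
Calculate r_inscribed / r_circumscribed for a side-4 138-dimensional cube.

Ratio = (s/2)/(s√138/2) = 138^(-1/2) ≈ 0.0851257.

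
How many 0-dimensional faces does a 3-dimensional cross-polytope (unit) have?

f_0(3-orthoplex) = 2^1 · (3 choose 1) = 6.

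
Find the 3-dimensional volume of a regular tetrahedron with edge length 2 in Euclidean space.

Volume = (√2/12) · 2³ = 0.942809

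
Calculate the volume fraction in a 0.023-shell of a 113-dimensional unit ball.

Shell fraction = 1 - (1-0.023)^113 ≈ 0.927875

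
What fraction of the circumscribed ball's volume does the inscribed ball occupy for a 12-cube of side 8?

V_in / V_out = (r_in/r_out)^12 = (1/√12)^12 = 12^(-12/2) ≈ 3.34898e-07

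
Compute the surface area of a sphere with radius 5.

|∂B_3(5)| = 4πr² = 4π·(5)² ≈ 314.159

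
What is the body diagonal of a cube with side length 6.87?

Diagonal = √3 · 6.87 ≈ 11.8992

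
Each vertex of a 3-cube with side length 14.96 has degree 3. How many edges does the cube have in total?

Each of the 2^3 = 8 vertices has degree 3; total edges = 3·2^3/2 = 12.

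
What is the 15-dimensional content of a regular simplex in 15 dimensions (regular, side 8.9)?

V_15 = √(16) · 8.9^15 / (15! · 2^(15/2)) ≈ 2.94229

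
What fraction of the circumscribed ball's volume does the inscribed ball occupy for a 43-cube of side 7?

V_in/V_out = n^(-n/2) = 43^(-43/2) ≈ 7.59326e-36.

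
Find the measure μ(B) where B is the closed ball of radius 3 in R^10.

Volume = π^{10/2}·(3)^10/Γ(6) = 19683·π^5/40 ≈ 150585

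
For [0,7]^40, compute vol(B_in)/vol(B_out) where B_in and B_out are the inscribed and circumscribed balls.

V_in/V_out = n^(-n/2) = 40^(-40/2) ≈ 9.09495e-33.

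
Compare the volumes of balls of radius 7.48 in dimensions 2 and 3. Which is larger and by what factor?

V_2(7.48) ≈ 175.773, V_3(7.48) ≈ 1753.05. The 3-ball is larger by a factor of 9.973.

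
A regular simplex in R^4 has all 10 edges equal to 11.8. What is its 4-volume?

Volume = 11.8^4 · √(5/2^4) / 4! ≈ 451.587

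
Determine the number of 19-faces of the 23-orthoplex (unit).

An n-cross-polytope has 2^(k+1)·C(n,k+1) k-faces. Here 2^20·C(23,20) = 1048576·1771 = 1857028096.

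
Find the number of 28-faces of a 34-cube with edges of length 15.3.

An n-cube has C(n,k)·2^(n-k) k-faces. Here C(34,28)·2^6 = 1344904·64 = 86073856.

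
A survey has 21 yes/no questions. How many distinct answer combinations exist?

Each vertex is a binary string of length 21, so there are 2^21 = 2097152.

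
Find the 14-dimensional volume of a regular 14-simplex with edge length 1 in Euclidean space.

For a regular n-simplex with edge a, V = (a^n / n!)·√((n+1)/2^n). With a=1, n=14: V ≈ 3.47078e-13.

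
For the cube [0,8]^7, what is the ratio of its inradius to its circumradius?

Ratio = (s/2)/(s√7/2) = 7^(-1/2) ≈ 0.377964.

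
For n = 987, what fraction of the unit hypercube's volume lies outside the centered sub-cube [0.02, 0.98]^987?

1 - (1 - 2·0.02)^987 = 1 - 0.96^987 ≈ 1 - 3.175e-18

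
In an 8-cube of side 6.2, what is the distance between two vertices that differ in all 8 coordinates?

The space diagonal of an n-cube of side s is s√n. Here 6.2·√8 ≈ 17.5362.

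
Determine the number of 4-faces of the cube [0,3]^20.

f_4(20-cube) = (20 choose 4) · 2^16 = 317521920.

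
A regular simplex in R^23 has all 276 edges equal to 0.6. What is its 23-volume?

Volume = 0.6^23 · √(24/2^23) / 23! ≈ 5.16708e-31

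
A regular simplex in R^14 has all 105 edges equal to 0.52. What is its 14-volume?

V_14 = √(15) · 0.52^14 / (14! · 2^(14/2)) ≈ 3.66838e-17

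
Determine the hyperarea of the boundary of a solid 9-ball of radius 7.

The surface area of an n-ball is 2π^(n/2) r^(n-1) / Γ(n/2). For n=9, r=7: 26353376·π^4/15 ≈ 1.71137e+08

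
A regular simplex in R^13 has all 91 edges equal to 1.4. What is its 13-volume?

V_13 = √(14) · 1.4^13 / (13! · 2^(13/2)) ≈ 5.2693e-10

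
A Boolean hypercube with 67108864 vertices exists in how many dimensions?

The n-cube has 2^n vertices, and 67108864 = 2^26, so n = 26.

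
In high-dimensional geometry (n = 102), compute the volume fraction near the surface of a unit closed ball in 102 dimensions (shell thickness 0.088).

1 - (1-0.088)^102 ≈ 0.999917 ≈ 99.9917%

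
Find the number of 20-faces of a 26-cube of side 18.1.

An n-cube has C(n,k)·2^(n-k) k-faces. Here C(26,20)·2^6 = 230230·64 = 14734720.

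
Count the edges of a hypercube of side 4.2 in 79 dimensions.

The 79-cube has n·2^(n-1) = 79·2^78 = 79·302231454903657293676544 = 23876284937388926200446976 edges.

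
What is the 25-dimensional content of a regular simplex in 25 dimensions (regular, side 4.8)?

V_25 = √(26) · 4.8^25 / (25! · 2^(25/2)) ≈ 6.09533e-12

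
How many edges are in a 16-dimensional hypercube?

Number of 1-faces = C(16,1) · 2^(16-1) = 16 · 32768 = 524288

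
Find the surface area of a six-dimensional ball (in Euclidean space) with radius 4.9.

|∂B_6(4.9)| ≈ 87585.1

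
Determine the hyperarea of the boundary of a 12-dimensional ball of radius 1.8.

The surface area of an n-ball is 2π^(n/2) r^(n-1) / Γ(n/2). For n=12, r=1.8: 10297.8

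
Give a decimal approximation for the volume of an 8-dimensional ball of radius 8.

V = 2097152·π^4/3 ≈ 6.80939e+07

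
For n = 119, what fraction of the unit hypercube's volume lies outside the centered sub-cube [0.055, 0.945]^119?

The inner cube has side 1-2·0.055 = 0.89 and volume (0.89)^119 ≈ 9.493e-07, so the shell holds 0.9999990507 of the volume.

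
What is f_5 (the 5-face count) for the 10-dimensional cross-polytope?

f_5(10-orthoplex) = 2^6 · (10 choose 6) = 13440.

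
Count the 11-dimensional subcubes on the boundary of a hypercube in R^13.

Number of 11-faces = C(13,11) · 2^(13-11) = 78 · 4 = 312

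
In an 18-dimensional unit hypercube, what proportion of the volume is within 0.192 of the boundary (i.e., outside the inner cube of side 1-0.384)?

Shell fraction = 1 - (1-0.384)^18 ≈ 0.999837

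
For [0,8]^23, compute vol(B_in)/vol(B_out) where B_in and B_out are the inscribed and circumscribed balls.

V_in/V_out = n^(-n/2) = 23^(-23/2) ≈ 2.18842e-16.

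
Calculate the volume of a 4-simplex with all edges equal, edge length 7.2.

For a regular n-simplex with edge a, V = (a^n / n!)·√((n+1)/2^n). With a=7.2, n=4: V ≈ 62.5956.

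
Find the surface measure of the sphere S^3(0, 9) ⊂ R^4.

S_4(9) = 2·π^(4/2)·(9)^3 / Γ(4/2) = 1458·π^2 ≈ 14389.9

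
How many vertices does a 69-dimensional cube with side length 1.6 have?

The 69-cube has 2^69 = 590295810358705651712 vertices.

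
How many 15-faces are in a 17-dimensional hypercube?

Choose 15 of 17 axes to span the face (C(17,15) = 136 ways), then fix each of the remaining 2 coordinates at one of its two extreme values (2^2 = 4 ways): 136·4 = 544.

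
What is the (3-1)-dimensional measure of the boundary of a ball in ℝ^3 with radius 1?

The surface area of an n-ball is 2π^(n/2) r^(n-1) / Γ(n/2). For n=3, r=1: 4πr² = 4π·(1)² ≈ 12.5664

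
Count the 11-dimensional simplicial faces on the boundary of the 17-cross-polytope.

f_11(17-orthoplex) = 2^12 · (17 choose 12) = 25346048.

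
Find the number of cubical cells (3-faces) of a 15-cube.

An n-cube has C(n,k)·2^(n-k) k-faces. Here C(15,3)·2^12 = 455·4096 = 1863680.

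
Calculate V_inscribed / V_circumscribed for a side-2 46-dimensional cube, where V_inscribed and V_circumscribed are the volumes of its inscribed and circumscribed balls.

Volume scales as r^n, and r_in/r_out = 1/√46, giving (1/√46)^46 ≈ 5.70913e-39.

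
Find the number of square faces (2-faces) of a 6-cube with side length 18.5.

Number of 2-faces = C(6,2) · 2^(6-2) = 15 · 16 = 240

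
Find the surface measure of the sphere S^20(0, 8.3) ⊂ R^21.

|∂B_21(8.3)| ≈ 7.05227e+17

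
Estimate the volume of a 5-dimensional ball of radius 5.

The n-ball volume is π^(n/2)·r^n/Γ(n/2+1). With n=5, r=5: V = 5000·π^2/3 ≈ 16449.3.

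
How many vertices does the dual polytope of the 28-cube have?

An n-cross-polytope has 2n vertices; here n = 28, giving 56.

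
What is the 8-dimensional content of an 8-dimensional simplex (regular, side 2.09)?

V = (2.09^8 / 8!) · √((8+1) / 2^8) ≈ 0.00169298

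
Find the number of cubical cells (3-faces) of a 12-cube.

Number of 3-faces = C(12,3) · 2^(12-3) = 220 · 512 = 112640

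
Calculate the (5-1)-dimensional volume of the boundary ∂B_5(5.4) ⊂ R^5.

S_5(5.4) = 2·π^(5/2)·(5.4)^4 / Γ(5/2) ≈ 22379.1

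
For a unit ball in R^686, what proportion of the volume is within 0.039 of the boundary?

V(inner)/V(outer) = ((1-0.039)/1)^686 ≈ 1.407e-12, so the shell fraction is 1 - 1.407e-12.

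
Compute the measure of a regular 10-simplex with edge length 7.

For a regular n-simplex with edge a, V = (a^n / n!)·√((n+1)/2^n). With a=7, n=10: V ≈ 8.06796.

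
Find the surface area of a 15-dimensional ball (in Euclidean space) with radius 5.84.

S = n·V_n(r)/r = 15·V_15(5.84)/5.84 (volume-to-surface relation), giving 3.07115e+11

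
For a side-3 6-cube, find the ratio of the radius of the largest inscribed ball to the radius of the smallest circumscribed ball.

r_in / r_out = (3/2) / (3√6/2) = 1/√6 ≈ 0.408248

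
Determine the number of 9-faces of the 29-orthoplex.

Each 9-face is the convex hull of 10 vertices, one chosen as ±e_i from each of 10 distinct axes: 2^10·C(29,10) = 20510730240.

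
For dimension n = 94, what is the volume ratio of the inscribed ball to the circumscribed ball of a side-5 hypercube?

Volume scales as r^n, and r_in/r_out = 1/√94, giving (1/√94)^94 ≈ 1.83228e-93.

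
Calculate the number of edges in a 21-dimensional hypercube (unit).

The 21-cube has n·2^(n-1) = 21·2^20 = 21·1048576 = 22020096 edges.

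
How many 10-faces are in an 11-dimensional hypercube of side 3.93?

f_10(11-cube) = (11 choose 10) · 2^1 = 22.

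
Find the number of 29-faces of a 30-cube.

Number of 29-faces = C(30,29) · 2^(30-29) = 30 · 2 = 60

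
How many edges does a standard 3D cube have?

Number of 1-faces = C(3,1)·2^(3-1) = 3·4 = 12.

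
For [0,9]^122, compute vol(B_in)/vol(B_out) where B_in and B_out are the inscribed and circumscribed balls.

V_in / V_out = (r_in/r_out)^122 = (1/√122)^122 = 122^(-122/2) ≈ 5.39573e-128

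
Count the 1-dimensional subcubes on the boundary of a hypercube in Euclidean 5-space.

An n-cube has C(n,k)·2^(n-k) k-faces. Here C(5,1)·2^4 = 5·16 = 80.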